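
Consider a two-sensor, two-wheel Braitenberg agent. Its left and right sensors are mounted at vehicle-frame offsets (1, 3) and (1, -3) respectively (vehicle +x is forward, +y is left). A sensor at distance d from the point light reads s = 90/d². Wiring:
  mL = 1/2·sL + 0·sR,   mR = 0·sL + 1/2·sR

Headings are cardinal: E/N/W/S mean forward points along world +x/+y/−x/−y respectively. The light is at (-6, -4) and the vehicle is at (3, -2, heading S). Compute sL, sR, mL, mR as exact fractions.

left sensor world pos  = (6, -3); dL² = 145
right sensor world pos = (0, -3); dR² = 37
sL = 90/145 = 18/29
sR = 90/37 = 90/37
mL = 1/2·sL + 0·sR = 9/29
mR = 0·sL + 1/2·sR = 45/37

18/29 90/37 9/29 45/37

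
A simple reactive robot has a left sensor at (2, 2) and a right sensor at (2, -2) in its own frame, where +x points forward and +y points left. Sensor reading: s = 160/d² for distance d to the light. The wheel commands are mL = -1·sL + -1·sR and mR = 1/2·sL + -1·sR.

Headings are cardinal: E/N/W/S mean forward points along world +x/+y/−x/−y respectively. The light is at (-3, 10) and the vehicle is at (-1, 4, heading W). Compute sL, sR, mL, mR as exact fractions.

5/2 10 -25/2 -35/4

left sensor world pos  = (-3, 2); dL² = 64
right sensor world pos = (-3, 6); dR² = 16
sL = 160/64 = 5/2
sR = 160/16 = 10
mL = -1·sL + -1·sR = -25/2
mR = 1/2·sL + -1·sR = -35/4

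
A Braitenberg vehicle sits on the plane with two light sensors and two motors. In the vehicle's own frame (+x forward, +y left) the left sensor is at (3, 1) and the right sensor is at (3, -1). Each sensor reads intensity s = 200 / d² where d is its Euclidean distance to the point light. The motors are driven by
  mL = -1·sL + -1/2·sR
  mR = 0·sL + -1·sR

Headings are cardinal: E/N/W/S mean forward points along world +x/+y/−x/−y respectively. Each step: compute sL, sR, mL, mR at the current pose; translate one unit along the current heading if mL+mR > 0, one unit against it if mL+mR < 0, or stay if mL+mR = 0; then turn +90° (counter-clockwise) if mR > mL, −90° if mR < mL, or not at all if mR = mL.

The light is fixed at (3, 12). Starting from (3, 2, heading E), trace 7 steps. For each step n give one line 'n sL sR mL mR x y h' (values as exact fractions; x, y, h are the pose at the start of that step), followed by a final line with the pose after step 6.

0 20/9 20/13 -350/117 -20/13 3 2 E
1 200/53 200/49 -15100/2597 -200/49 2 2 N
2 5/4 50/29 -245/116 -50/29 2 1 W
3 200/197 200/197 -300/197 -200/197 3 1 S
4 20/9 20/13 -350/117 -20/13 3 2 E
5 200/53 200/49 -15100/2597 -200/49 2 2 N
6 5/4 50/29 -245/116 -50/29 2 1 W
final 3 1 S

n=0: pose=(3,2,E); sL=20/9, sR=20/13; mL=-350/117, mR=-20/13; mL+mR=-530/117 → advance -1; mR−mL=170/117 → turn +1·90°
n=1: pose=(2,2,N); sL=200/53, sR=200/49; mL=-15100/2597, mR=-200/49; mL+mR=-25700/2597 → advance -1; mR−mL=4500/2597 → turn +1·90°
n=2: pose=(2,1,W); sL=5/4, sR=50/29; mL=-245/116, mR=-50/29; mL+mR=-445/116 → advance -1; mR−mL=45/116 → turn +1·90°
n=3: pose=(3,1,S); sL=200/197, sR=200/197; mL=-300/197, mR=-200/197; mL+mR=-500/197 → advance -1; mR−mL=100/197 → turn +1·90°
n=4: pose=(3,2,E); sL=20/9, sR=20/13; mL=-350/117, mR=-20/13; mL+mR=-530/117 → advance -1; mR−mL=170/117 → turn +1·90°
n=5: pose=(2,2,N); sL=200/53, sR=200/49; mL=-15100/2597, mR=-200/49; mL+mR=-25700/2597 → advance -1; mR−mL=4500/2597 → turn +1·90°
n=6: pose=(2,1,W); sL=5/4, sR=50/29; mL=-245/116, mR=-50/29; mL+mR=-445/116 → advance -1; mR−mL=45/116 → turn +1·90°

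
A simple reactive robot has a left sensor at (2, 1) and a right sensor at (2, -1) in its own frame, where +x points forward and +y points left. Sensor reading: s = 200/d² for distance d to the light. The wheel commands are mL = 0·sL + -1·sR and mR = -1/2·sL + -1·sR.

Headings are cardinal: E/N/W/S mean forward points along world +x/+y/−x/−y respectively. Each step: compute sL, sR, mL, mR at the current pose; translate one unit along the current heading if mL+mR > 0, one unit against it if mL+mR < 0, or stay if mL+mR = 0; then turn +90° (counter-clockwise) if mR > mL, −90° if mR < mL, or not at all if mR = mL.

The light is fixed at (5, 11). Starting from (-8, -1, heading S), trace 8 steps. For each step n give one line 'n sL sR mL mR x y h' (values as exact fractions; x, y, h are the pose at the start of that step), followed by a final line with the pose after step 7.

n=0: pose=(-8,-1,S); sL=10/17, sR=25/49; mL=-25/49, mR=-670/833; mL+mR=-1095/833 → advance -1; mR−mL=-5/17 → turn -1·90°
n=1: pose=(-8,0,W); sL=200/369, sR=8/13; mL=-8/13, mR=-4252/4797; mL+mR=-7204/4797 → advance -1; mR−mL=-100/369 → turn -1·90°
n=2: pose=(-7,0,N); sL=4/5, sR=100/101; mL=-100/101, mR=-702/505; mL+mR=-1202/505 → advance -1; mR−mL=-2/5 → turn -1·90°
n=3: pose=(-7,-1,E); sL=200/221, sR=200/269; mL=-200/269, mR=-71100/59449; mL+mR=-115300/59449 → advance -1; mR−mL=-100/221 → turn -1·90°
n=4: pose=(-8,-1,S); sL=10/17, sR=25/49; mL=-25/49, mR=-670/833; mL+mR=-1095/833 → advance -1; mR−mL=-5/17 → turn -1·90°
n=5: pose=(-8,0,W); sL=200/369, sR=8/13; mL=-8/13, mR=-4252/4797; mL+mR=-7204/4797 → advance -1; mR−mL=-100/369 → turn -1·90°
n=6: pose=(-7,0,N); sL=4/5, sR=100/101; mL=-100/101, mR=-702/505; mL+mR=-1202/505 → advance -1; mR−mL=-2/5 → turn -1·90°
n=7: pose=(-7,-1,E); sL=200/221, sR=200/269; mL=-200/269, mR=-71100/59449; mL+mR=-115300/59449 → advance -1; mR−mL=-100/221 → turn -1·90°

0 10/17 25/49 -25/49 -670/833 -8 -1 S
1 200/369 8/13 -8/13 -4252/4797 -8 0 W
2 4/5 100/101 -100/101 -702/505 -7 0 N
3 200/221 200/269 -200/269 -71100/59449 -7 -1 E
4 10/17 25/49 -25/49 -670/833 -8 -1 S
5 200/369 8/13 -8/13 -4252/4797 -8 0 W
6 4/5 100/101 -100/101 -702/505 -7 0 N
7 200/221 200/269 -200/269 -71100/59449 -7 -1 E
final -8 -1 S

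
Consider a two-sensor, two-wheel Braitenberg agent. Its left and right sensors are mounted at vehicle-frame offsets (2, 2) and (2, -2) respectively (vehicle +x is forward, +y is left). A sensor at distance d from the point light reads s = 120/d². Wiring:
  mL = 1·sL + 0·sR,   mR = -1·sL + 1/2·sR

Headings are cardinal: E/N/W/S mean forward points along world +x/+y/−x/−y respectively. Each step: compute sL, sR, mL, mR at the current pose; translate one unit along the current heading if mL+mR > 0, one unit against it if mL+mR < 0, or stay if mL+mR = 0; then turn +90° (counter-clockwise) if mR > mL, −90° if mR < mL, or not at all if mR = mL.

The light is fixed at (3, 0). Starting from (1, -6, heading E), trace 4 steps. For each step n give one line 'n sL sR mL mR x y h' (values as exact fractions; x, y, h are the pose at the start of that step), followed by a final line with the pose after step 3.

n=0: pose=(1,-6,E); sL=15/2, sR=15/8; mL=15/2, mR=-105/16; mL+mR=15/16 → advance +1; mR−mL=-225/16 → turn -1·90°
n=1: pose=(2,-6,S); sL=24/13, sR=120/73; mL=24/13, mR=-972/949; mL+mR=60/73 → advance +1; mR−mL=-2724/949 → turn -1·90°
n=2: pose=(2,-7,W); sL=4/3, sR=60/17; mL=4/3, mR=22/51; mL+mR=30/17 → advance +1; mR−mL=-46/51 → turn -1·90°
n=3: pose=(1,-7,N); sL=120/41, sR=24/5; mL=120/41, mR=-108/205; mL+mR=12/5 → advance +1; mR−mL=-708/205 → turn -1·90°

0 15/2 15/8 15/2 -105/16 1 -6 E
1 24/13 120/73 24/13 -972/949 2 -6 S
2 4/3 60/17 4/3 22/51 2 -7 W
3 120/41 24/5 120/41 -108/205 1 -7 N
final 1 -6 E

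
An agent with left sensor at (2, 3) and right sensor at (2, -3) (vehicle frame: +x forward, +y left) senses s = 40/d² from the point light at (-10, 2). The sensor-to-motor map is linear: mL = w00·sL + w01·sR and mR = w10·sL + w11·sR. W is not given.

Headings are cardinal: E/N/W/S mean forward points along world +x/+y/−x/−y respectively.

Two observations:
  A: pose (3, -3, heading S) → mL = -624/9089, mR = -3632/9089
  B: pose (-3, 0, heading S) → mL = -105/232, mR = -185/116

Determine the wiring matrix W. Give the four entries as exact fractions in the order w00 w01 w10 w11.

1/2 -1/2 -1 -1

obs A: pose=(3,-3,S) → sL=8/61, sR=40/149, mL=-624/9089, mR=-3632/9089
obs B: pose=(-3,0,S) → sL=10/29, sR=5/4, mL=-105/232, mR=-185/116
sensor matrix S = [[8/61, 40/149], [10/29, 5/4]]; det S = 18810/263581
solve [mL_A; mL_B] = S·[w00; w01] and [mR_A; mR_B] = S·[w10; w11]:
  w00 = 1/2, w01 = -1/2, w10 = -1, w11 = -1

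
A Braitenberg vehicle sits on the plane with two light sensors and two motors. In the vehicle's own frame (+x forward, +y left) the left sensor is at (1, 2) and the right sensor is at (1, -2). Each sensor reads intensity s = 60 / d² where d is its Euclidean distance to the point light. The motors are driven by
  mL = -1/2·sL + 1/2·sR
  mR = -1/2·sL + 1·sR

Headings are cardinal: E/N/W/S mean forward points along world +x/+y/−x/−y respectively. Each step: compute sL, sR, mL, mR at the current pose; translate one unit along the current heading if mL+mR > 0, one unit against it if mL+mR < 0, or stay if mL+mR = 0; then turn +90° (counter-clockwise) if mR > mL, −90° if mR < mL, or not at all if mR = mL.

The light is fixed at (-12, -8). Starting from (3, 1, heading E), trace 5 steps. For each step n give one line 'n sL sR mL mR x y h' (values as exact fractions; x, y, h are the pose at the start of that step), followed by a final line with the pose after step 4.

0 60/377 12/61 432/22997 2694/22997 3 1 E
1 15/74 15/106 -60/1961 315/7844 4 1 N
2 60/289 20/123 -800/35547 2090/35547 4 2 W
3 6/37 6/25 36/925 147/925 3 2 S
4 60/377 12/61 432/22997 2694/22997 3 1 E
final 4 1 N

n=0: pose=(3,1,E); sL=60/377, sR=12/61; mL=432/22997, mR=2694/22997; mL+mR=3126/22997 → advance +1; mR−mL=6/61 → turn +1·90°
n=1: pose=(4,1,N); sL=15/74, sR=15/106; mL=-60/1961, mR=315/7844; mL+mR=75/7844 → advance +1; mR−mL=15/212 → turn +1·90°
n=2: pose=(4,2,W); sL=60/289, sR=20/123; mL=-800/35547, mR=2090/35547; mL+mR=430/11849 → advance +1; mR−mL=10/123 → turn +1·90°
n=3: pose=(3,2,S); sL=6/37, sR=6/25; mL=36/925, mR=147/925; mL+mR=183/925 → advance +1; mR−mL=3/25 → turn +1·90°
n=4: pose=(3,1,E); sL=60/377, sR=12/61; mL=432/22997, mR=2694/22997; mL+mR=3126/22997 → advance +1; mR−mL=6/61 → turn +1·90°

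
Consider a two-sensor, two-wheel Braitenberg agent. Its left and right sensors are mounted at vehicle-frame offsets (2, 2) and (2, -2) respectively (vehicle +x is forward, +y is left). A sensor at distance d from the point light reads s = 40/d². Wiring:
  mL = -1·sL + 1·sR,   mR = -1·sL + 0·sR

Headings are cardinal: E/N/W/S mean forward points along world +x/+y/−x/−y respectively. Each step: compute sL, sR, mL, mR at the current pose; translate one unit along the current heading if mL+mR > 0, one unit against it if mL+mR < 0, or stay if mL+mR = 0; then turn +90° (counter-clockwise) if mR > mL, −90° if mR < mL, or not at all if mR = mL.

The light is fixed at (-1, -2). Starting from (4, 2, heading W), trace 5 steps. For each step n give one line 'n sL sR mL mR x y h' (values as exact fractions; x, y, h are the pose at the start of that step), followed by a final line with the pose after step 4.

0 40/13 8/9 -256/117 -40/13 4 2 W
1 10/13 2/5 -24/65 -10/13 5 2 N
2 40/89 8/13 192/1157 -40/89 5 1 E
3 4/5 4 16/5 -4/5 4 1 S
4 40/9 8/5 -128/45 -40/9 4 0 W
final 5 0 N

n=0: pose=(4,2,W); sL=40/13, sR=8/9; mL=-256/117, mR=-40/13; mL+mR=-616/117 → advance -1; mR−mL=-8/9 → turn -1·90°
n=1: pose=(5,2,N); sL=10/13, sR=2/5; mL=-24/65, mR=-10/13; mL+mR=-74/65 → advance -1; mR−mL=-2/5 → turn -1·90°
n=2: pose=(5,1,E); sL=40/89, sR=8/13; mL=192/1157, mR=-40/89; mL+mR=-328/1157 → advance -1; mR−mL=-8/13 → turn -1·90°
n=3: pose=(4,1,S); sL=4/5, sR=4; mL=16/5, mR=-4/5; mL+mR=12/5 → advance +1; mR−mL=-4 → turn -1·90°
n=4: pose=(4,0,W); sL=40/9, sR=8/5; mL=-128/45, mR=-40/9; mL+mR=-328/45 → advance -1; mR−mL=-8/5 → turn -1·90°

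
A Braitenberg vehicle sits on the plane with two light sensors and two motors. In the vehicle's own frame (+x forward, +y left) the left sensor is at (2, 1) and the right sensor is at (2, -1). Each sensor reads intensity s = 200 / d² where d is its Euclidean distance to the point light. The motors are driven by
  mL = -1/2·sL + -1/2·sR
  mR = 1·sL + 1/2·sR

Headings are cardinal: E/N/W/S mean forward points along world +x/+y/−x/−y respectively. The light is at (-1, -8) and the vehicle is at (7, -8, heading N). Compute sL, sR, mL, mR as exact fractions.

left sensor world pos  = (6, -6); dL² = 53
right sensor world pos = (8, -6); dR² = 85
sL = 200/53 = 200/53
sR = 200/85 = 40/17
mL = -1/2·sL + -1/2·sR = -2760/901
mR = 1·sL + 1/2·sR = 4460/901

200/53 40/17 -2760/901 4460/901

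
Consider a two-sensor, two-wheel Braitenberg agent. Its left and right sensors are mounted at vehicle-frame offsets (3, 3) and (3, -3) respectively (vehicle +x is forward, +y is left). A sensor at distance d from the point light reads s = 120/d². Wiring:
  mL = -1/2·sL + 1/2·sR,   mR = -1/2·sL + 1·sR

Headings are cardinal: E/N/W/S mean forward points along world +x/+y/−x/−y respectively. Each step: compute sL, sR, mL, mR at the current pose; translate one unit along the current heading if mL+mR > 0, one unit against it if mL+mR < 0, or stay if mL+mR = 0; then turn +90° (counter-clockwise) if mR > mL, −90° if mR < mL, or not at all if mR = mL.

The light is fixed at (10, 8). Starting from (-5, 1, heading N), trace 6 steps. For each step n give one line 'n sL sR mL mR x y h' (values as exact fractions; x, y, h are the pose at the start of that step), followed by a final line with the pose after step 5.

0 6/17 3/4 27/136 39/68 -5 1 N
1 8/27 40/111 32/999 212/999 -5 2 W
2 12/25 60/221 -576/5525 174/5525 -6 2 S
3 120/173 120/233 -3600/40309 6780/40309 -6 3 E
4 15/41 30/37 675/3034 1905/3034 -5 3 N
5 120/373 24/65 576/24245 5052/24245 -5 4 W
final -6 4 S

n=0: pose=(-5,1,N); sL=6/17, sR=3/4; mL=27/136, mR=39/68; mL+mR=105/136 → advance +1; mR−mL=3/8 → turn +1·90°
n=1: pose=(-5,2,W); sL=8/27, sR=40/111; mL=32/999, mR=212/999; mL+mR=244/999 → advance +1; mR−mL=20/111 → turn +1·90°
n=2: pose=(-6,2,S); sL=12/25, sR=60/221; mL=-576/5525, mR=174/5525; mL+mR=-402/5525 → advance -1; mR−mL=30/221 → turn +1·90°
n=3: pose=(-6,3,E); sL=120/173, sR=120/233; mL=-3600/40309, mR=6780/40309; mL+mR=3180/40309 → advance +1; mR−mL=60/233 → turn +1·90°
n=4: pose=(-5,3,N); sL=15/41, sR=30/37; mL=675/3034, mR=1905/3034; mL+mR=1290/1517 → advance +1; mR−mL=15/37 → turn +1·90°
n=5: pose=(-5,4,W); sL=120/373, sR=24/65; mL=576/24245, mR=5052/24245; mL+mR=5628/24245 → advance +1; mR−mL=12/65 → turn +1·90°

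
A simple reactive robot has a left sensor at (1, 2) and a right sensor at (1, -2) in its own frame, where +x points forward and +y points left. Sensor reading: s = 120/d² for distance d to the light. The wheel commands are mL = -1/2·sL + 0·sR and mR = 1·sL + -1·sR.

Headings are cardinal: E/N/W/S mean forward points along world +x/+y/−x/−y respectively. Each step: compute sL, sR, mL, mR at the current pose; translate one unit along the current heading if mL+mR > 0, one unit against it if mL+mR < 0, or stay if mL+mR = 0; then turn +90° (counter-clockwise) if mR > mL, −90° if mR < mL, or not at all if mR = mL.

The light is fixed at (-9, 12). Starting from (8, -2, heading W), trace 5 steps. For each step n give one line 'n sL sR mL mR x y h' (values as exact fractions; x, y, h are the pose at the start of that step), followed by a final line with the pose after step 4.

0 15/64 3/10 -15/128 -21/320 8 -2 W
1 24/125 120/481 -12/125 -3456/60125 9 -2 S
2 60/241 60/293 -30/241 3120/70613 9 -1 E
3 40/123 24/101 -20/123 1088/12423 8 -1 N
4 15/64 3/10 -15/128 -21/320 8 -2 W
final 9 -2 S

n=0: pose=(8,-2,W); sL=15/64, sR=3/10; mL=-15/128, mR=-21/320; mL+mR=-117/640 → advance -1; mR−mL=33/640 → turn +1·90°
n=1: pose=(9,-2,S); sL=24/125, sR=120/481; mL=-12/125, mR=-3456/60125; mL+mR=-9228/60125 → advance -1; mR−mL=2316/60125 → turn +1·90°
n=2: pose=(9,-1,E); sL=60/241, sR=60/293; mL=-30/241, mR=3120/70613; mL+mR=-5670/70613 → advance -1; mR−mL=11910/70613 → turn +1·90°
n=3: pose=(8,-1,N); sL=40/123, sR=24/101; mL=-20/123, mR=1088/12423; mL+mR=-932/12423 → advance -1; mR−mL=1036/4141 → turn +1·90°
n=4: pose=(8,-2,W); sL=15/64, sR=3/10; mL=-15/128, mR=-21/320; mL+mR=-117/640 → advance -1; mR−mL=33/640 → turn +1·90°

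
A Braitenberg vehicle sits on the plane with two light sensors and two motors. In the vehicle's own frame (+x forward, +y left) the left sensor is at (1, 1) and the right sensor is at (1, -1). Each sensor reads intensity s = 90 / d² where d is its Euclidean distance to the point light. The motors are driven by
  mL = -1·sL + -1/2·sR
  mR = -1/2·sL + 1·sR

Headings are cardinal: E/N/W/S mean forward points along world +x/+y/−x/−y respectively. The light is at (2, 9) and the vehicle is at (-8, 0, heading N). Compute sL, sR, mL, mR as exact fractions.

18/37 18/29 -855/1073 405/1073

left sensor world pos  = (-9, 1); dL² = 185
right sensor world pos = (-7, 1); dR² = 145
sL = 90/185 = 18/37
sR = 90/145 = 18/29
mL = -1·sL + -1/2·sR = -855/1073
mR = -1/2·sL + 1·sR = 405/1073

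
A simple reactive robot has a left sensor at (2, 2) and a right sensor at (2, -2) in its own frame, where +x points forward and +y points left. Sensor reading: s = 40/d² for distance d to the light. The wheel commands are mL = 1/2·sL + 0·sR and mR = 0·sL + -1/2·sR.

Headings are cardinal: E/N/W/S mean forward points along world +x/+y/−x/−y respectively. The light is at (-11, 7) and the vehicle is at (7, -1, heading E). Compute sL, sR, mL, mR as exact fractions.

10/109 2/25 5/109 -1/25

left sensor world pos  = (9, 1); dL² = 436
right sensor world pos = (9, -3); dR² = 500
sL = 40/436 = 10/109
sR = 40/500 = 2/25
mL = 1/2·sL + 0·sR = 5/109
mR = 0·sL + -1/2·sR = -1/25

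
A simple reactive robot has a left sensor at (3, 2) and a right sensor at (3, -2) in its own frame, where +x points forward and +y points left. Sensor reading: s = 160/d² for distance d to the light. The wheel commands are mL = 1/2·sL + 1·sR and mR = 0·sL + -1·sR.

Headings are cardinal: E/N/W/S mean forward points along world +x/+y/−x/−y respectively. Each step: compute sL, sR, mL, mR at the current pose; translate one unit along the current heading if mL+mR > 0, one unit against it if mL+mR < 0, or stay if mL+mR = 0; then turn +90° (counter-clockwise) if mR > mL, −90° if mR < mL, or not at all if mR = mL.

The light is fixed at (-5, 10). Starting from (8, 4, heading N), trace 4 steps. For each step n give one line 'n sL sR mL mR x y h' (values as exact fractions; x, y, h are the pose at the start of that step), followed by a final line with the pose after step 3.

n=0: pose=(8,4,N); sL=16/13, sR=80/117; mL=152/117, mR=-80/117; mL+mR=8/13 → advance +1; mR−mL=-232/117 → turn -1·90°
n=1: pose=(8,5,E); sL=32/53, sR=32/61; mL=2672/3233, mR=-32/61; mL+mR=16/53 → advance +1; mR−mL=-4368/3233 → turn -1·90°
n=2: pose=(9,5,S); sL=1/2, sR=10/13; mL=53/52, mR=-10/13; mL+mR=1/4 → advance +1; mR−mL=-93/52 → turn -1·90°
n=3: pose=(9,4,W); sL=32/37, sR=160/137; mL=8112/5069, mR=-160/137; mL+mR=16/37 → advance +1; mR−mL=-14032/5069 → turn -1·90°

0 16/13 80/117 152/117 -80/117 8 4 N
1 32/53 32/61 2672/3233 -32/61 8 5 E
2 1/2 10/13 53/52 -10/13 9 5 S
3 32/37 160/137 8112/5069 -160/137 9 4 W
final 8 4 N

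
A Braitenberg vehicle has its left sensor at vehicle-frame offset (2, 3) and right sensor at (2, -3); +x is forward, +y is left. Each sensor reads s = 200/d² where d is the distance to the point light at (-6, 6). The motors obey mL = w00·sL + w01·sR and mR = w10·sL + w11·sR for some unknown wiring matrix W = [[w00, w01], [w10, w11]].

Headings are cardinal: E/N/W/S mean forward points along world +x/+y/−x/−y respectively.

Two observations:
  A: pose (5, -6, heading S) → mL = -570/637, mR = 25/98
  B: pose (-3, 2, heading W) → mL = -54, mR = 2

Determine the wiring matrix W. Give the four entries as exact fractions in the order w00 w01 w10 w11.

-1 -1/2 1/2 0

obs A: pose=(5,-6,S) → sL=25/49, sR=10/13, mL=-570/637, mR=25/98
obs B: pose=(-3,2,W) → sL=4, sR=100, mL=-54, mR=2
sensor matrix S = [[25/49, 10/13], [4, 100]]; det S = 30540/637
solve [mL_A; mL_B] = S·[w00; w01] and [mR_A; mR_B] = S·[w10; w11]:
  w00 = -1, w01 = -1/2, w10 = 1/2, w11 = 0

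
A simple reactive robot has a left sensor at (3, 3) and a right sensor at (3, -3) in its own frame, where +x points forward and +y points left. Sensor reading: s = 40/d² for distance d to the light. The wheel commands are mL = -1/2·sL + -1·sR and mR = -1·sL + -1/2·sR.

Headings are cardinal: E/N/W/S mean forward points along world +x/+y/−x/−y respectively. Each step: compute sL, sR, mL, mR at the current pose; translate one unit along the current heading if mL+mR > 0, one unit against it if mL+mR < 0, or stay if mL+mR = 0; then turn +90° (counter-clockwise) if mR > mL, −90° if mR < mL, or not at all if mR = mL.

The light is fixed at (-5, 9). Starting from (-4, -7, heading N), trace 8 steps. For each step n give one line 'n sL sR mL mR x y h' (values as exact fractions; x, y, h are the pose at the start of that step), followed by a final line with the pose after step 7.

n=0: pose=(-4,-7,N); sL=40/173, sR=8/37; mL=-2124/6401, mR=-2172/6401; mL+mR=-4296/6401 → advance -1; mR−mL=-48/6401 → turn -1·90°
n=1: pose=(-4,-8,E); sL=10/53, sR=5/52; mL=-525/2756, mR=-1305/5512; mL+mR=-2355/5512 → advance -1; mR−mL=-255/5512 → turn -1·90°
n=2: pose=(-5,-8,S); sL=40/409, sR=40/409; mL=-60/409, mR=-60/409; mL+mR=-120/409 → advance -1; mR−mL=0 → turn +0·90°
n=3: pose=(-5,-7,S); sL=4/37, sR=4/37; mL=-6/37, mR=-6/37; mL+mR=-12/37 → advance -1; mR−mL=0 → turn +0·90°
n=4: pose=(-5,-6,S); sL=40/333, sR=40/333; mL=-20/111, mR=-20/111; mL+mR=-40/111 → advance -1; mR−mL=0 → turn +0·90°
n=5: pose=(-5,-5,S); sL=20/149, sR=20/149; mL=-30/149, mR=-30/149; mL+mR=-60/149 → advance -1; mR−mL=0 → turn +0·90°
n=6: pose=(-5,-4,S); sL=8/53, sR=8/53; mL=-12/53, mR=-12/53; mL+mR=-24/53 → advance -1; mR−mL=0 → turn +0·90°
n=7: pose=(-5,-3,S); sL=20/117, sR=20/117; mL=-10/39, mR=-10/39; mL+mR=-20/39 → advance -1; mR−mL=0 → turn +0·90°

0 40/173 8/37 -2124/6401 -2172/6401 -4 -7 N
1 10/53 5/52 -525/2756 -1305/5512 -4 -8 E
2 40/409 40/409 -60/409 -60/409 -5 -8 S
3 4/37 4/37 -6/37 -6/37 -5 -7 S
4 40/333 40/333 -20/111 -20/111 -5 -6 S
5 20/149 20/149 -30/149 -30/149 -5 -5 S
6 8/53 8/53 -12/53 -12/53 -5 -4 S
7 20/117 20/117 -10/39 -10/39 -5 -3 S
final -5 -2 S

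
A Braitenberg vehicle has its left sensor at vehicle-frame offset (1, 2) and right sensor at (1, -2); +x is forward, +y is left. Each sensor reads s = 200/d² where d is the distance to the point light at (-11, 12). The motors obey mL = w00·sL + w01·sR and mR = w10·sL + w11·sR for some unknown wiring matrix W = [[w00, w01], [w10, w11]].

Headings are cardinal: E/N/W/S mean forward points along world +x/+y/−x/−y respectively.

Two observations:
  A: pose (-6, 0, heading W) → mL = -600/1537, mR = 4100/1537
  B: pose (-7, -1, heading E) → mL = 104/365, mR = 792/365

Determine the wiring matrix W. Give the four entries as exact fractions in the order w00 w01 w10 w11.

obs A: pose=(-6,0,W) → sL=50/53, sR=50/29, mL=-600/1537, mR=4100/1537
obs B: pose=(-7,-1,E) → sL=100/73, sR=4/5, mL=104/365, mR=792/365
sensor matrix S = [[50/53, 50/29], [100/73, 4/5]]; det S = -180320/112201
solve [mL_A; mL_B] = S·[w00; w01] and [mR_A; mR_B] = S·[w10; w11]:
  w00 = 1/2, w01 = -1/2, w10 = 1, w11 = 1

1/2 -1/2 1 1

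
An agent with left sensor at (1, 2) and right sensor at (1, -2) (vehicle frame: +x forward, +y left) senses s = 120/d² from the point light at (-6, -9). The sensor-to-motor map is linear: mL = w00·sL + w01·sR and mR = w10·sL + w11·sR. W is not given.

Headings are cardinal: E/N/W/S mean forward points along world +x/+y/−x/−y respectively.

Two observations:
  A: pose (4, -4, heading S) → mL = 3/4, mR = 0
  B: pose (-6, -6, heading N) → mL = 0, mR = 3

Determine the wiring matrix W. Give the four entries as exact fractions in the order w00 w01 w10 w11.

obs A: pose=(4,-4,S) → sL=3/4, sR=3/2, mL=3/4, mR=0
obs B: pose=(-6,-6,N) → sL=6, sR=6, mL=0, mR=3
sensor matrix S = [[3/4, 3/2], [6, 6]]; det S = -9/2
solve [mL_A; mL_B] = S·[w00; w01] and [mR_A; mR_B] = S·[w10; w11]:
  w00 = -1, w01 = 1, w10 = 1, w11 = -1/2

-1 1 1 -1/2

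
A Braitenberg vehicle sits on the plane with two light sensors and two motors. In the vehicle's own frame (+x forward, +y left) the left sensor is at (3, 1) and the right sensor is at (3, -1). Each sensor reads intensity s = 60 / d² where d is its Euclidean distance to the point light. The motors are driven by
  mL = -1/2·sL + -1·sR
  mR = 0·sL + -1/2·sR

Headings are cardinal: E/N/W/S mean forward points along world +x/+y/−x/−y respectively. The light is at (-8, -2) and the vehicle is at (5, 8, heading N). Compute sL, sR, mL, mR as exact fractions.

60/313 12/73 -5946/22849 -6/73

left sensor world pos  = (4, 11); dL² = 313
right sensor world pos = (6, 11); dR² = 365
sL = 60/313 = 60/313
sR = 60/365 = 12/73
mL = -1/2·sL + -1·sR = -5946/22849
mR = 0·sL + -1/2·sR = -6/73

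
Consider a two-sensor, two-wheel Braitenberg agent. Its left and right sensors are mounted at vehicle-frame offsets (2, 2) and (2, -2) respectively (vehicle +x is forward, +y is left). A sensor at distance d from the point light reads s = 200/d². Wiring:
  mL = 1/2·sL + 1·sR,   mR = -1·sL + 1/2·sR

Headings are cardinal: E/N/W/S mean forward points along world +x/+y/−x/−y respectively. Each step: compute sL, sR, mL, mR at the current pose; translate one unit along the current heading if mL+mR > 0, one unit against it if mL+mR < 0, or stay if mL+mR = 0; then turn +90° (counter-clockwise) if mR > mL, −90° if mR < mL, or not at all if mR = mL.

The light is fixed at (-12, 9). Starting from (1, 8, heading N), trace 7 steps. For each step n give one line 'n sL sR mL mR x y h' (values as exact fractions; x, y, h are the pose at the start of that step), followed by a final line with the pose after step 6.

n=0: pose=(1,8,N); sL=100/61, sR=100/113; mL=11750/6893, mR=-8250/6893; mL+mR=3500/6893 → advance +1; mR−mL=-20000/6893 → turn -1·90°
n=1: pose=(1,9,E); sL=200/229, sR=200/229; mL=300/229, mR=-100/229; mL+mR=200/229 → advance +1; mR−mL=-400/229 → turn -1·90°
n=2: pose=(2,9,S); sL=10/13, sR=50/37; mL=835/481, mR=-45/481; mL+mR=790/481 → advance +1; mR−mL=-880/481 → turn -1·90°
n=3: pose=(2,8,W); sL=200/153, sR=40/29; mL=9020/4437, mR=-2740/4437; mL+mR=6280/4437 → advance +1; mR−mL=-3920/1479 → turn -1·90°
n=4: pose=(1,8,N); sL=100/61, sR=100/113; mL=11750/6893, mR=-8250/6893; mL+mR=3500/6893 → advance +1; mR−mL=-20000/6893 → turn -1·90°
n=5: pose=(1,9,E); sL=200/229, sR=200/229; mL=300/229, mR=-100/229; mL+mR=200/229 → advance +1; mR−mL=-400/229 → turn -1·90°
n=6: pose=(2,9,S); sL=10/13, sR=50/37; mL=835/481, mR=-45/481; mL+mR=790/481 → advance +1; mR−mL=-880/481 → turn -1·90°

0 100/61 100/113 11750/6893 -8250/6893 1 8 N
1 200/229 200/229 300/229 -100/229 1 9 E
2 10/13 50/37 835/481 -45/481 2 9 S
3 200/153 40/29 9020/4437 -2740/4437 2 8 W
4 100/61 100/113 11750/6893 -8250/6893 1 8 N
5 200/229 200/229 300/229 -100/229 1 9 E
6 10/13 50/37 835/481 -45/481 2 9 S
final 2 8 W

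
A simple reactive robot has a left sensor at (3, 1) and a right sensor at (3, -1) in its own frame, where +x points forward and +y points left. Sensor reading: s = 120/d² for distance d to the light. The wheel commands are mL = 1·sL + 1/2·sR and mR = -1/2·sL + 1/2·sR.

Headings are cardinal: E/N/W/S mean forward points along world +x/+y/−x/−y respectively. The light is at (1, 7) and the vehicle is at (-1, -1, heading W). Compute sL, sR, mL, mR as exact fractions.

60/53 60/37 3810/1961 480/1961

left sensor world pos  = (-4, -2); dL² = 106
right sensor world pos = (-4, 0); dR² = 74
sL = 120/106 = 60/53
sR = 120/74 = 60/37
mL = 1·sL + 1/2·sR = 3810/1961
mR = -1/2·sL + 1/2·sR = 480/1961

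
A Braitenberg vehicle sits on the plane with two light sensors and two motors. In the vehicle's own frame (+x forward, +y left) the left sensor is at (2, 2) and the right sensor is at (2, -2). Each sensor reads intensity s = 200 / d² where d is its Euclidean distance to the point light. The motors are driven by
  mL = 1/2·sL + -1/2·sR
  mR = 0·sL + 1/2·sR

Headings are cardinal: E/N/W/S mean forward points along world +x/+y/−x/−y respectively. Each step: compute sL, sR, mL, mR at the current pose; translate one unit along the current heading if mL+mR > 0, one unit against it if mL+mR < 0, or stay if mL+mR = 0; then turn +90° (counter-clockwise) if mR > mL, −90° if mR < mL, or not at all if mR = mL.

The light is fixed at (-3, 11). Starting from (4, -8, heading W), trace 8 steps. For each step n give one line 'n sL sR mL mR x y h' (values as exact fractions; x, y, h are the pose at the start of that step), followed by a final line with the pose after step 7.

0 100/233 100/157 -3800/36581 50/157 4 -8 W
1 40/101 200/457 -960/46157 100/457 3 -8 S
2 50/97 50/137 1000/13289 25/137 3 -9 E
3 200/349 40/81 1120/28269 20/81 4 -9 N
4 100/233 100/157 -3800/36581 50/157 4 -8 W
5 40/101 200/457 -960/46157 100/457 3 -8 S
6 50/97 50/137 1000/13289 25/137 3 -9 E
7 200/349 40/81 1120/28269 20/81 4 -9 N
final 4 -8 W

n=0: pose=(4,-8,W); sL=100/233, sR=100/157; mL=-3800/36581, mR=50/157; mL+mR=50/233 → advance +1; mR−mL=15450/36581 → turn +1·90°
n=1: pose=(3,-8,S); sL=40/101, sR=200/457; mL=-960/46157, mR=100/457; mL+mR=20/101 → advance +1; mR−mL=11060/46157 → turn +1·90°
n=2: pose=(3,-9,E); sL=50/97, sR=50/137; mL=1000/13289, mR=25/137; mL+mR=25/97 → advance +1; mR−mL=1425/13289 → turn +1·90°
n=3: pose=(4,-9,N); sL=200/349, sR=40/81; mL=1120/28269, mR=20/81; mL+mR=100/349 → advance +1; mR−mL=5860/28269 → turn +1·90°
n=4: pose=(4,-8,W); sL=100/233, sR=100/157; mL=-3800/36581, mR=50/157; mL+mR=50/233 → advance +1; mR−mL=15450/36581 → turn +1·90°
n=5: pose=(3,-8,S); sL=40/101, sR=200/457; mL=-960/46157, mR=100/457; mL+mR=20/101 → advance +1; mR−mL=11060/46157 → turn +1·90°
n=6: pose=(3,-9,E); sL=50/97, sR=50/137; mL=1000/13289, mR=25/137; mL+mR=25/97 → advance +1; mR−mL=1425/13289 → turn +1·90°
n=7: pose=(4,-9,N); sL=200/349, sR=40/81; mL=1120/28269, mR=20/81; mL+mR=100/349 → advance +1; mR−mL=5860/28269 → turn +1·90°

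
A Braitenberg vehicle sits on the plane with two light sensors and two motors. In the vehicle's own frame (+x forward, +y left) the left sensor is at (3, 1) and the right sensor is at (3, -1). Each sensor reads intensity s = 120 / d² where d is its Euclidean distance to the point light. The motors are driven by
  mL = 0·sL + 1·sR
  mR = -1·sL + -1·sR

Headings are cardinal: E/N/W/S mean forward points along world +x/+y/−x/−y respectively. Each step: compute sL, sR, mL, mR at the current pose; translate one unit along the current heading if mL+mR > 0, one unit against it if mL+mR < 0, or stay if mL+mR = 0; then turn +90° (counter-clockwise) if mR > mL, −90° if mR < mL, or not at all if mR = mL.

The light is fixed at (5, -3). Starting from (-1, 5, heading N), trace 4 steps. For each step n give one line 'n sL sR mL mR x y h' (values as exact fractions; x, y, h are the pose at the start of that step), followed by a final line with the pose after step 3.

n=0: pose=(-1,5,N); sL=12/17, sR=60/73; mL=60/73, mR=-1896/1241; mL+mR=-12/17 → advance -1; mR−mL=-2916/1241 → turn -1·90°
n=1: pose=(-1,4,E); sL=120/73, sR=8/3; mL=8/3, mR=-944/219; mL+mR=-120/73 → advance -1; mR−mL=-1528/219 → turn -1·90°
n=2: pose=(-2,4,S); sL=30/13, sR=3/2; mL=3/2, mR=-99/26; mL+mR=-30/13 → advance -1; mR−mL=-69/13 → turn -1·90°
n=3: pose=(-2,5,W); sL=120/149, sR=120/181; mL=120/181, mR=-39600/26969; mL+mR=-120/149 → advance -1; mR−mL=-57480/26969 → turn -1·90°

0 12/17 60/73 60/73 -1896/1241 -1 5 N
1 120/73 8/3 8/3 -944/219 -1 4 E
2 30/13 3/2 3/2 -99/26 -2 4 S
3 120/149 120/181 120/181 -39600/26969 -2 5 W
final -1 5 N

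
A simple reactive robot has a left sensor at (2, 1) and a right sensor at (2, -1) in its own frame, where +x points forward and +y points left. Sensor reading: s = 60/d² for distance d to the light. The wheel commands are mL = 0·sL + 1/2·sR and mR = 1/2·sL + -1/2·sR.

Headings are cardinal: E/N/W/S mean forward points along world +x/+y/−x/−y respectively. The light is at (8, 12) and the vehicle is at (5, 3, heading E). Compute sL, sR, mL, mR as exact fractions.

12/13 60/101 30/101 216/1313

left sensor world pos  = (7, 4); dL² = 65
right sensor world pos = (7, 2); dR² = 101
sL = 60/65 = 12/13
sR = 60/101 = 60/101
mL = 0·sL + 1/2·sR = 30/101
mR = 1/2·sL + -1/2·sR = 216/1313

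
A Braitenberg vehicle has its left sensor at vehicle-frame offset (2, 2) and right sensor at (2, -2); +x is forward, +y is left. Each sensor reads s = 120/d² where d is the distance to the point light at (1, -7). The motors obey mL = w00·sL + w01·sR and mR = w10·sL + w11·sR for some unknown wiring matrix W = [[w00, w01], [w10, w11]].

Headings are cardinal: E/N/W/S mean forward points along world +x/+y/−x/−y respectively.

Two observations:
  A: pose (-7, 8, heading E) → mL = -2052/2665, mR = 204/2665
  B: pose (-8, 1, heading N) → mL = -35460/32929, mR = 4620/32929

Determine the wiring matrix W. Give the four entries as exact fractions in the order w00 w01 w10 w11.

obs A: pose=(-7,8,E) → sL=24/65, sR=24/41, mL=-2052/2665, mR=204/2665
obs B: pose=(-8,1,N) → sL=120/221, sR=120/149, mL=-35460/32929, mR=4620/32929
sensor matrix S = [[24/65, 24/41], [120/221, 120/149]]; det S = -27648/1350089
solve [mL_A; mL_B] = S·[w00; w01] and [mR_A; mR_B] = S·[w10; w11]:
  w00 = -1/2, w01 = -1, w10 = 1, w11 = -1/2

-1/2 -1 1 -1/2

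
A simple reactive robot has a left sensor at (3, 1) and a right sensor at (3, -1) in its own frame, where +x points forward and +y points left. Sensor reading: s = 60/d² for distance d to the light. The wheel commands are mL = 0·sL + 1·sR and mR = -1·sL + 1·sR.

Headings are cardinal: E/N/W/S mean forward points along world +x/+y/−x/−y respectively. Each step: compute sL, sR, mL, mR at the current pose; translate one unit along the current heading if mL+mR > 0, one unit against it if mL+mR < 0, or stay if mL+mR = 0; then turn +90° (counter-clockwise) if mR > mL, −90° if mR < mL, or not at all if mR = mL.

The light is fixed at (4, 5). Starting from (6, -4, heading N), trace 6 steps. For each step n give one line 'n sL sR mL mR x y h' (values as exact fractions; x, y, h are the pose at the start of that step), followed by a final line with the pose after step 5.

0 60/37 4/3 4/3 -32/111 6 -4 N
1 30/37 30/53 30/53 -480/1961 6 -3 E
2 60/137 12/25 12/25 144/3425 7 -3 S
3 3/5 15/16 15/16 27/80 7 -4 W
4 60/37 4/3 4/3 -32/111 6 -4 N
5 30/37 30/53 30/53 -480/1961 6 -3 E
final 7 -3 S

n=0: pose=(6,-4,N); sL=60/37, sR=4/3; mL=4/3, mR=-32/111; mL+mR=116/111 → advance +1; mR−mL=-60/37 → turn -1·90°
n=1: pose=(6,-3,E); sL=30/37, sR=30/53; mL=30/53, mR=-480/1961; mL+mR=630/1961 → advance +1; mR−mL=-30/37 → turn -1·90°
n=2: pose=(7,-3,S); sL=60/137, sR=12/25; mL=12/25, mR=144/3425; mL+mR=1788/3425 → advance +1; mR−mL=-60/137 → turn -1·90°
n=3: pose=(7,-4,W); sL=3/5, sR=15/16; mL=15/16, mR=27/80; mL+mR=51/40 → advance +1; mR−mL=-3/5 → turn -1·90°
n=4: pose=(6,-4,N); sL=60/37, sR=4/3; mL=4/3, mR=-32/111; mL+mR=116/111 → advance +1; mR−mL=-60/37 → turn -1·90°
n=5: pose=(6,-3,E); sL=30/37, sR=30/53; mL=30/53, mR=-480/1961; mL+mR=630/1961 → advance +1; mR−mL=-30/37 → turn -1·90°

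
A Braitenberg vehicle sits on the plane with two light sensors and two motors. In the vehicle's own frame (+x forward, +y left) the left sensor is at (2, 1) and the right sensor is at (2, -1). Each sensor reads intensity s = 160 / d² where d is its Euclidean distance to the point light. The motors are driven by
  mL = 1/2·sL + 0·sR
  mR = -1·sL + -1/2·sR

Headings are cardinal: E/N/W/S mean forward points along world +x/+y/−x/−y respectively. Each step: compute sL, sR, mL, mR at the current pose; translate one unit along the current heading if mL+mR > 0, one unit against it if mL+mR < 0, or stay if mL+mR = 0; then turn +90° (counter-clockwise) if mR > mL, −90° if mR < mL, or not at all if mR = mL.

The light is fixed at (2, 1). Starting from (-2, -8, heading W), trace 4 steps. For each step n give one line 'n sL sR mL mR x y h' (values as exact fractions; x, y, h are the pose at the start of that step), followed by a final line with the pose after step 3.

0 20/17 8/5 10/17 -168/85 -2 -8 W
1 32/13 160/53 16/13 -2736/689 -1 -8 N
2 80/41 80/61 40/41 -6520/2501 -1 -9 E
3 160/153 160/169 80/153 -39280/25857 -2 -9 S
final -2 -8 W

n=0: pose=(-2,-8,W); sL=20/17, sR=8/5; mL=10/17, mR=-168/85; mL+mR=-118/85 → advance -1; mR−mL=-218/85 → turn -1·90°
n=1: pose=(-1,-8,N); sL=32/13, sR=160/53; mL=16/13, mR=-2736/689; mL+mR=-1888/689 → advance -1; mR−mL=-3584/689 → turn -1·90°
n=2: pose=(-1,-9,E); sL=80/41, sR=80/61; mL=40/41, mR=-6520/2501; mL+mR=-4080/2501 → advance -1; mR−mL=-8960/2501 → turn -1·90°
n=3: pose=(-2,-9,S); sL=160/153, sR=160/169; mL=80/153, mR=-39280/25857; mL+mR=-25760/25857 → advance -1; mR−mL=-17600/8619 → turn -1·90°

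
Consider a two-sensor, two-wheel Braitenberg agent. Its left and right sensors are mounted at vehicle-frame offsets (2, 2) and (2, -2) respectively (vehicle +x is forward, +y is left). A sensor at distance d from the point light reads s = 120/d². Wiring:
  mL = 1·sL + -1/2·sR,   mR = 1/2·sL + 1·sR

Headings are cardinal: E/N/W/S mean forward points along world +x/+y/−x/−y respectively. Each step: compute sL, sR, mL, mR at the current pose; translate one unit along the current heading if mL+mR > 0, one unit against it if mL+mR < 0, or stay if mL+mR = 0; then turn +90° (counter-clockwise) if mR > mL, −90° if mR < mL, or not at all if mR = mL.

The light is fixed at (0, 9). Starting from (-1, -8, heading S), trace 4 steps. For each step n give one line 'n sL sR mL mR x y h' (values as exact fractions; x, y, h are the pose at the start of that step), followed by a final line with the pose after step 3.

n=0: pose=(-1,-8,S); sL=60/181, sR=12/37; mL=1134/6697, mR=3282/6697; mL+mR=4416/6697 → advance +1; mR−mL=2148/6697 → turn +1·90°
n=1: pose=(-1,-9,E); sL=120/257, sR=120/401; mL=32700/103057, mR=54900/103057; mL+mR=87600/103057 → advance +1; mR−mL=22200/103057 → turn +1·90°
n=2: pose=(0,-9,N); sL=6/13, sR=6/13; mL=3/13, mR=9/13; mL+mR=12/13 → advance +1; mR−mL=6/13 → turn +1·90°
n=3: pose=(0,-8,W); sL=24/73, sR=120/229; mL=1116/16717, mR=11508/16717; mL+mR=12624/16717 → advance +1; mR−mL=10392/16717 → turn +1·90°

0 60/181 12/37 1134/6697 3282/6697 -1 -8 S
1 120/257 120/401 32700/103057 54900/103057 -1 -9 E
2 6/13 6/13 3/13 9/13 0 -9 N
3 24/73 120/229 1116/16717 11508/16717 0 -8 W
final -1 -8 S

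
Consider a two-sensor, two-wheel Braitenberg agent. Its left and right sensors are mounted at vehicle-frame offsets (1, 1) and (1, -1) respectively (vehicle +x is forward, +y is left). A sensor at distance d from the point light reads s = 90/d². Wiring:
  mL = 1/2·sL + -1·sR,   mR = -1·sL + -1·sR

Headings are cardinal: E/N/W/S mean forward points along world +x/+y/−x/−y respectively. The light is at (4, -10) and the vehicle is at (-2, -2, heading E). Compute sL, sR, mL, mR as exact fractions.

left sensor world pos  = (-1, -1); dL² = 106
right sensor world pos = (-1, -3); dR² = 74
sL = 90/106 = 45/53
sR = 90/74 = 45/37
mL = 1/2·sL + -1·sR = -3105/3922
mR = -1·sL + -1·sR = -4050/1961

45/53 45/37 -3105/3922 -4050/1961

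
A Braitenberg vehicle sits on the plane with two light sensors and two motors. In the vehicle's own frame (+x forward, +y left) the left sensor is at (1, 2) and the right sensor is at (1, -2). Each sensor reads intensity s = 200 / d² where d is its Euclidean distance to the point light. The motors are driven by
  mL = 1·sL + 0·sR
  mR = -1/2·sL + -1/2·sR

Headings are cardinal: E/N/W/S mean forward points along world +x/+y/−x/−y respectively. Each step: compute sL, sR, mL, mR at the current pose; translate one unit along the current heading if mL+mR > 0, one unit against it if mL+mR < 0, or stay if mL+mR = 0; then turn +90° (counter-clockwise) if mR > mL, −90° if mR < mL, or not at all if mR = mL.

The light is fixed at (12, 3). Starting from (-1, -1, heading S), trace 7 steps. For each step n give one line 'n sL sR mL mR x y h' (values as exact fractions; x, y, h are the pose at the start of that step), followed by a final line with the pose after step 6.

0 100/73 4/5 100/73 -396/365 -1 -1 S
1 40/49 40/41 40/49 -1800/2009 -1 -2 W
2 50/53 50/29 50/53 -2050/1537 0 -2 N
3 200/137 40/37 200/137 -6440/5069 0 -3 E
4 20/13 100/109 20/13 -1740/1417 1 -3 S
5 8/9 200/169 8/9 -1576/1521 1 -4 W
6 10/9 2 10/9 -14/9 2 -4 N
final 2 -5 E

n=0: pose=(-1,-1,S); sL=100/73, sR=4/5; mL=100/73, mR=-396/365; mL+mR=104/365 → advance +1; mR−mL=-896/365 → turn -1·90°
n=1: pose=(-1,-2,W); sL=40/49, sR=40/41; mL=40/49, mR=-1800/2009; mL+mR=-160/2009 → advance -1; mR−mL=-3440/2009 → turn -1·90°
n=2: pose=(0,-2,N); sL=50/53, sR=50/29; mL=50/53, mR=-2050/1537; mL+mR=-600/1537 → advance -1; mR−mL=-3500/1537 → turn -1·90°
n=3: pose=(0,-3,E); sL=200/137, sR=40/37; mL=200/137, mR=-6440/5069; mL+mR=960/5069 → advance +1; mR−mL=-13840/5069 → turn -1·90°
n=4: pose=(1,-3,S); sL=20/13, sR=100/109; mL=20/13, mR=-1740/1417; mL+mR=440/1417 → advance +1; mR−mL=-3920/1417 → turn -1·90°
n=5: pose=(1,-4,W); sL=8/9, sR=200/169; mL=8/9, mR=-1576/1521; mL+mR=-224/1521 → advance -1; mR−mL=-976/507 → turn -1·90°
n=6: pose=(2,-4,N); sL=10/9, sR=2; mL=10/9, mR=-14/9; mL+mR=-4/9 → advance -1; mR−mL=-8/3 → turn -1·90°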